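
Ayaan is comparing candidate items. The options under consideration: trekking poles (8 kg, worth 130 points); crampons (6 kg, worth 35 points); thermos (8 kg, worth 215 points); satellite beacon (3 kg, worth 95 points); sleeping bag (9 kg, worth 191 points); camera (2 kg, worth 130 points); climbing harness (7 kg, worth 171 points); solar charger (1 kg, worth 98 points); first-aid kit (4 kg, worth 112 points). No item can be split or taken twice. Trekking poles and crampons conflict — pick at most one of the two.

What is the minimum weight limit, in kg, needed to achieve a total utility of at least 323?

Look for the lowest-weight combination reaching 323.
Taking satellite beacon + camera + solar charger gives 323 (≥ 323) for 6 kg.
No combination under 6 kg hits 323.

6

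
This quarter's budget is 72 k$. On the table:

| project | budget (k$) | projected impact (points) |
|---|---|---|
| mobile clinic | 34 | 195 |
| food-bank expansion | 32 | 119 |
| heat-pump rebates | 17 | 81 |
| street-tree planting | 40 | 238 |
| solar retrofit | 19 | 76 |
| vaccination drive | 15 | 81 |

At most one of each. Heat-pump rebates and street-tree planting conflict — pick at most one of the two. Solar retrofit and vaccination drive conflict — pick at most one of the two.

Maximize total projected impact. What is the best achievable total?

Taking food-bank expansion + street-tree planting: 72 k$ used, 357 in projected impact.
Mobile clinic + heat-pump rebates + vaccination drive (66 k$) also reaches 357 — a tie, but nothing goes higher.

357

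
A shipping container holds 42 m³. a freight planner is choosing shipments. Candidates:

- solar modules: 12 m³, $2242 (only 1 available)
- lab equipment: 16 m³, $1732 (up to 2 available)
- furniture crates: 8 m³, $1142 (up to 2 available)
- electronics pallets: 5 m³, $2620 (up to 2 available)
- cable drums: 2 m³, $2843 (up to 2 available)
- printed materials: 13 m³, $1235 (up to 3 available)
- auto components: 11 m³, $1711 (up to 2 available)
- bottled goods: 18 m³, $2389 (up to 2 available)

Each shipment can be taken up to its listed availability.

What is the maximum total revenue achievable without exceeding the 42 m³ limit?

Taking the top-ratio shipments first gives solar modules + 2×electronics pallets + 2×cable drums + auto components for 14879 (37 m³).
Dropping auto components frees 11 m³; slotting in 2×furniture crates (16 m³) lifts the total to 15452 at 42 m³.

15452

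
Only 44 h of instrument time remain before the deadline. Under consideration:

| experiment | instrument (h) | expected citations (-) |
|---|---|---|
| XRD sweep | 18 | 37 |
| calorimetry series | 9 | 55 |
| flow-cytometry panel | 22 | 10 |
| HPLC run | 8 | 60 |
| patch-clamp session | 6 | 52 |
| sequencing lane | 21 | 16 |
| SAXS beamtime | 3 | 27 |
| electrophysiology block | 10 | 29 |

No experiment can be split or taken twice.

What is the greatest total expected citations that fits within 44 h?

By expected citations per h: SAXS beamtime 9.00, patch-clamp session 8.67, HPLC run 7.50 lead.
Greedy by ratio would take calorimetry series + HPLC run + patch-clamp session + SAXS beamtime + electrophysiology block: 36 h used, total 223.
Dropping electrophysiology block frees 10 h; slotting in XRD sweep (18 h) lifts the total to 231 at 44 h.
No other feasible combination exceeds 231.

231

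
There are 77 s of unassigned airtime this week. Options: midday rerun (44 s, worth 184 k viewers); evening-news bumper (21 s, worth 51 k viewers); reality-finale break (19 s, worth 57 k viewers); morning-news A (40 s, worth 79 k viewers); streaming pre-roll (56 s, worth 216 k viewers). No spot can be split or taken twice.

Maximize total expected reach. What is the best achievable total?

Ranking by ratio (expected reach/s): midday rerun 4.18, streaming pre-roll 3.86, reality-finale break 3.00.
Greedy by ratio would take midday rerun + reality-finale break: 63 s used, total 241.
Replace midday rerun with streaming pre-roll: the trade gains 32 net, giving 273 at 75 s.

273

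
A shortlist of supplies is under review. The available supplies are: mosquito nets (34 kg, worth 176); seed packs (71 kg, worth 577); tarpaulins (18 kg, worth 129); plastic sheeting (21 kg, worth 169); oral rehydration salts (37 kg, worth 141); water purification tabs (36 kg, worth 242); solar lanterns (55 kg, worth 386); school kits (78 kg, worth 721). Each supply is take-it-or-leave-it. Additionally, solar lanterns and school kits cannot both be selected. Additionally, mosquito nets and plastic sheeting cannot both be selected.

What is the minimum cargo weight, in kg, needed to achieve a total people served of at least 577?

Minimise kg subject to total people served ≥ 577.
Taking seed packs gives 577 (≥ 577) for 71 kg.
Any bundle with less than 71 kg falls short of 577.

71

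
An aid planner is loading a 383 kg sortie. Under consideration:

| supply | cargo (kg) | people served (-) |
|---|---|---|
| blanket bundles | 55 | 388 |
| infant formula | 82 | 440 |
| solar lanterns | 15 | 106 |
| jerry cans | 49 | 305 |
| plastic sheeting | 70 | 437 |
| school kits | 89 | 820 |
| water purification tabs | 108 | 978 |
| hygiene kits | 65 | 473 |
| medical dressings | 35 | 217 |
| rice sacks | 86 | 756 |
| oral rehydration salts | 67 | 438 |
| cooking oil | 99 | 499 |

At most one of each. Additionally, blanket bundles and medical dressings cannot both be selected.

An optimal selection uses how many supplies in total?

5

Best achievable people served is 3244.
For example school kits + water purification tabs + hygiene kits + medical dressings + rice sacks achieves it, using 383 kg.
Every optimal selection uses 5 supplies.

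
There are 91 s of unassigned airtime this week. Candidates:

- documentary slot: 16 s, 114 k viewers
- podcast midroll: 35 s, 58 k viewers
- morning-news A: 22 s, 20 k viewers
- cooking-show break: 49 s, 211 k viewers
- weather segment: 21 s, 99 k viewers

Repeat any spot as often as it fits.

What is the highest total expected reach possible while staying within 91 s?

570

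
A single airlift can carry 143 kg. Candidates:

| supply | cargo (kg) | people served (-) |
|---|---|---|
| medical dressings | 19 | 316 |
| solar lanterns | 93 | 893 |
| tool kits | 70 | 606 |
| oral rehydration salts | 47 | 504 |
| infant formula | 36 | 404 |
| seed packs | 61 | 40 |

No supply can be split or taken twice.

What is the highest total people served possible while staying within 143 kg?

1426

Taking the top-ratio supplies first gives medical dressings + oral rehydration salts + infant formula for 1224 (102 kg).
Replace infant formula with tool kits: the trade gains 202 net, giving 1426 at 136 kg.
The spare 7 kg is too small for any remaining supply, and no exchange beats 1426.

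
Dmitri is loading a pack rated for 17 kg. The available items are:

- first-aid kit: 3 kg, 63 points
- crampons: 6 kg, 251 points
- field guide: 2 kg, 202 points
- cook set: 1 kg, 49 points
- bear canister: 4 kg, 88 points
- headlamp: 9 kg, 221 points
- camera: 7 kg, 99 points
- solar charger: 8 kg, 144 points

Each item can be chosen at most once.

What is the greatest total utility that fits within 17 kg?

674

Taking the top-ratio items first gives first-aid kit + crampons + field guide + cook set + bear canister for 653 (16 kg).
Replace first-aid kit and cook set and bear canister with headlamp: the trade gains 21 net, giving 674 at 17 kg.
Next best is first-aid kit + crampons + field guide + cook set + bear canister at 653 (16 kg) — short by 21.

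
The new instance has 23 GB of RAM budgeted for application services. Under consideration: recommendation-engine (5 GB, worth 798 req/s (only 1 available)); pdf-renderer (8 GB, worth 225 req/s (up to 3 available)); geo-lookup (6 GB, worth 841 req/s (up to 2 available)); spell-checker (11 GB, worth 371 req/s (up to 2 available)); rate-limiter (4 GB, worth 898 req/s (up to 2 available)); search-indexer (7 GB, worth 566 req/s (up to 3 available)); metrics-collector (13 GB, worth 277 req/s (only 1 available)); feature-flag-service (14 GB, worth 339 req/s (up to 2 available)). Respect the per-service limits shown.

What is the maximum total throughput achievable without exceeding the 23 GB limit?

3478

Taking the top-ratio services first gives recommendation-engine + geo-lookup + 2×rate-limiter for 3435 (19 GB).
Dropping recommendation-engine frees 5 GB; slotting in geo-lookup (6 GB) lifts the total to 3478 at 20 GB.
Nothing else within 23 GB beats 3478.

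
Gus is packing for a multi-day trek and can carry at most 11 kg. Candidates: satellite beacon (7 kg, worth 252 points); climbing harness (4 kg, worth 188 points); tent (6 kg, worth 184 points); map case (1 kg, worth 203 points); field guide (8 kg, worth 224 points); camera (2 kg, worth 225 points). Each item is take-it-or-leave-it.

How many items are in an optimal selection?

Optimal total is 680.
For example satellite beacon + map case + camera achieves it, using 10 kg.
Every optimal selection uses 3 items.

3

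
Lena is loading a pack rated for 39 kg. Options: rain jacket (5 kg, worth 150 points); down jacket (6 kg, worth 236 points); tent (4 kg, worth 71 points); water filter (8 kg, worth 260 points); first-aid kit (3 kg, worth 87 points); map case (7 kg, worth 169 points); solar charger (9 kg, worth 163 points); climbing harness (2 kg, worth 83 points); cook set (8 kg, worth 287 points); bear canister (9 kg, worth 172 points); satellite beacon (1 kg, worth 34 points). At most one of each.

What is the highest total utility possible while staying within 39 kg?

Greedy by ratio would take rain jacket + down jacket + tent + water filter + first-aid kit + climbing harness + cook set + satellite beacon: 37 kg used, total 1208.
The 5 kg tied up in tent and satellite beacon is better spent on map case — total rises to 1272 (39 kg).
Nothing else within 39 kg beats 1272.

1272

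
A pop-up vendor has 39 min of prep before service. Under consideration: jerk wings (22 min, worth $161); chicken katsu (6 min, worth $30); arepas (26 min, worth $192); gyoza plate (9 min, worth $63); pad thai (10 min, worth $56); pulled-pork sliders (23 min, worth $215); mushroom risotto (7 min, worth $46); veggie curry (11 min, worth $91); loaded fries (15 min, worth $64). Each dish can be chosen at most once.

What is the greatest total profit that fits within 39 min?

Density check — pulled-pork sliders 9.35, veggie curry 8.27, arepas 7.38 are the best per min.
The ratio heuristic lands on pulled-pork sliders + veggie curry (306) but leaves 5 min idle.
The 11 min tied up in veggie curry is better spent on gyoza plate + mushroom risotto — total rises to 324 (39 min).
The closest alternative, chicken katsu + gyoza plate + pulled-pork sliders, reaches only 308.

324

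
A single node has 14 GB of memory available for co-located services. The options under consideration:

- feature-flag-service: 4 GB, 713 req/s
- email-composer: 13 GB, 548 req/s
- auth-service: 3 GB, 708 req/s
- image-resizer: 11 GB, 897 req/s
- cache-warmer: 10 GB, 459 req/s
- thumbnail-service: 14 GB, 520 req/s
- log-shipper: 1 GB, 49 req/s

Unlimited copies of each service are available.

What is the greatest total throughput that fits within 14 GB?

Taking 4×auth-service + 2×log-shipper: 14 GB used, 2930 in throughput.
No other feasible combination exceeds 2930.

2930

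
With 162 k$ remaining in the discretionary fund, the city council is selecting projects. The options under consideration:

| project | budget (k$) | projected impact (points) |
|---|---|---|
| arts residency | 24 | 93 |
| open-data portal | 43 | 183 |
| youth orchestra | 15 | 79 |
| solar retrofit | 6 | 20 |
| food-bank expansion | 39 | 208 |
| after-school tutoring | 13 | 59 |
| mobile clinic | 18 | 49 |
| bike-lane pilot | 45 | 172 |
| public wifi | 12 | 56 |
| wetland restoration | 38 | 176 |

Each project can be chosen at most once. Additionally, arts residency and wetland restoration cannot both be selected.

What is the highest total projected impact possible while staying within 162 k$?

761

By projected impact per k$: food-bank expansion 5.33, youth orchestra 5.27, public wifi 4.67 lead.
The ratio ordering already packs tightly: open-data portal + youth orchestra + food-bank expansion + after-school tutoring + public wifi + wetland restoration, 160 k$, 761.
An exhaustive check of the 1024 subsets confirms 761.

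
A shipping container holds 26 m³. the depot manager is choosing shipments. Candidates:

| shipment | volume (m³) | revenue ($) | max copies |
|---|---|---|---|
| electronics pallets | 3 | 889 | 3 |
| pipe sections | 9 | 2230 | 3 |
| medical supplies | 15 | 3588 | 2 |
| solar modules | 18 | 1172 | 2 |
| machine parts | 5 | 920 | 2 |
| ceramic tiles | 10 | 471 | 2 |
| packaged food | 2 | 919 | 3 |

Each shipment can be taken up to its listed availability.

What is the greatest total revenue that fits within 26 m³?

7685

A density-first pass picks 3×electronics pallets + pipe sections + 3×packaged food — 7654 at 24 m³.
The 3 m³ tied up in electronics pallets is better spent on machine parts — total rises to 7685 (26 m³).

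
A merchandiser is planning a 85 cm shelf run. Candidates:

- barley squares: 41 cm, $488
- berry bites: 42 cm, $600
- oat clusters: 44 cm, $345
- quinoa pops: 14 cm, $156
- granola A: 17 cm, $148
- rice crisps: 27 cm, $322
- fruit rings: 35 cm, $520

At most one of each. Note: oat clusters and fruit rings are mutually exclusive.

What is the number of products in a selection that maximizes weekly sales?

2

Optimal total is 1120.
One optimal bundle: berry bites + fruit rings (77 cm).
Every optimal selection uses 2 products.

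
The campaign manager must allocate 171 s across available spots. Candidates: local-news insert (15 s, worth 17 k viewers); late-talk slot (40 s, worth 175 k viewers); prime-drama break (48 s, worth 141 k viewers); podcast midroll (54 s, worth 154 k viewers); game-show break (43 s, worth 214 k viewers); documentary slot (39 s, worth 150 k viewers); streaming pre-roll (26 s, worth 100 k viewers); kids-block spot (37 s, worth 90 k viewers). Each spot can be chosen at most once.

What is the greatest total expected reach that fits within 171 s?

680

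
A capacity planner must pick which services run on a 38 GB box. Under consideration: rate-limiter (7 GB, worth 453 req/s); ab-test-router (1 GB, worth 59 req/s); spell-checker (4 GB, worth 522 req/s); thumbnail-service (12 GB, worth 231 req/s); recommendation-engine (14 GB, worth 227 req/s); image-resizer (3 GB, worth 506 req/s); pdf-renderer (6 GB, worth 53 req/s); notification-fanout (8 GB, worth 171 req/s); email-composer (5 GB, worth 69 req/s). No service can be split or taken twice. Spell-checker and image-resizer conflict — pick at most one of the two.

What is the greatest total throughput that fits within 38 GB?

1505

By throughput per GB: image-resizer 168.67, spell-checker 130.50, rate-limiter 64.71 lead.
Best packing: rate-limiter + ab-test-router + spell-checker + thumbnail-service + notification-fanout + email-composer — 37 GB, 1505 total.
Nothing else feasible within 38 GB beats 1505.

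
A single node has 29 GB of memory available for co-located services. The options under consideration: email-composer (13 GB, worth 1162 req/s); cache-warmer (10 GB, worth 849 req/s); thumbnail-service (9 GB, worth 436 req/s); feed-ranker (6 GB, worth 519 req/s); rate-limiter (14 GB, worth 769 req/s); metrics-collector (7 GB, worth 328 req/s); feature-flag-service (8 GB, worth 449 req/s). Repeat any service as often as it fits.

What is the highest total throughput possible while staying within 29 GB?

Greedy by ratio would take 2×email-composer: 26 GB used, total 2324.
Dropping email-composer frees 13 GB; slotting in cache-warmer + feed-ranker (16 GB) lifts the total to 2530 at 29 GB.

2530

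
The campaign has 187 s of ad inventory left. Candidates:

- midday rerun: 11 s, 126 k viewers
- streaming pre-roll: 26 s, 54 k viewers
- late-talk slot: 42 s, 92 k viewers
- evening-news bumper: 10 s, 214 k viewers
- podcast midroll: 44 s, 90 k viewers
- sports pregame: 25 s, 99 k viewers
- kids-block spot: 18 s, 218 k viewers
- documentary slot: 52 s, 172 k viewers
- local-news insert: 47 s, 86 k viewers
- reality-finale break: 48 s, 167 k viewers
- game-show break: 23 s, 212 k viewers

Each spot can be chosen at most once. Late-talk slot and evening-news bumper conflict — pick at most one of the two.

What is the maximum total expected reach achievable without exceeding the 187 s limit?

1208

By expected reach per s: evening-news bumper 21.40, kids-block spot 12.11, midday rerun 11.45 lead.
Taking midday rerun + evening-news bumper + sports pregame + kids-block spot + documentary slot + reality-finale break + game-show break: 187 s used, 1208 in expected reach.
Every other selection either busts 187 s or breaks a pairing rule or fails to beat 1208.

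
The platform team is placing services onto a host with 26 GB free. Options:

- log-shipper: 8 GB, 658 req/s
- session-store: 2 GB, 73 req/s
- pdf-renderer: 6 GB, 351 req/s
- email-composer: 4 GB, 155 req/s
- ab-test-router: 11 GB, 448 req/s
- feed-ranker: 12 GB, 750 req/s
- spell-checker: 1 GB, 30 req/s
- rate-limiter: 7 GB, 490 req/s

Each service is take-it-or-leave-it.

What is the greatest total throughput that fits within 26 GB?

Greedy by ratio would take log-shipper + pdf-renderer + email-composer + spell-checker + rate-limiter: 26 GB used, total 1684.
Dropping email-composer and spell-checker and rate-limiter frees 12 GB; slotting in feed-ranker (12 GB) lifts the total to 1759 at 26 GB.

1759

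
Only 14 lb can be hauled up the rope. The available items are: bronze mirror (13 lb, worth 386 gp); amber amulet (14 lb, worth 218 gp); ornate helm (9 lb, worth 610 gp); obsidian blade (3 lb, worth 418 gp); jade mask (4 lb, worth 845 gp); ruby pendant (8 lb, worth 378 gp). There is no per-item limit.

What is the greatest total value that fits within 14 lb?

2535

The ratio ordering already packs tightly: 3×jade mask, 12 lb, 2535.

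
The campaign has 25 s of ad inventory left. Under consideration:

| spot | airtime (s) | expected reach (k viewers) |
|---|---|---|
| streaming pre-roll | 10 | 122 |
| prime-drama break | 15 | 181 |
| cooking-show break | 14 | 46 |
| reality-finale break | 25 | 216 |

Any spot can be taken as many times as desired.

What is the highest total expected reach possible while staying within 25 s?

303

Taking the top-ratio spots first gives 2×streaming pre-roll for 244 (20 s).
The 10 s tied up in streaming pre-roll is better spent on prime-drama break — total rises to 303 (25 s).
Nothing else within 25 s beats 303.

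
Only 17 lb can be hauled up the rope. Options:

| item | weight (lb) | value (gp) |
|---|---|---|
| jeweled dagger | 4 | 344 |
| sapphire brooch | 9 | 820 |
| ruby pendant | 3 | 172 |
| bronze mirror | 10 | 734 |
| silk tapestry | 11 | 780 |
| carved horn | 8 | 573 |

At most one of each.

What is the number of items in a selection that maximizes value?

2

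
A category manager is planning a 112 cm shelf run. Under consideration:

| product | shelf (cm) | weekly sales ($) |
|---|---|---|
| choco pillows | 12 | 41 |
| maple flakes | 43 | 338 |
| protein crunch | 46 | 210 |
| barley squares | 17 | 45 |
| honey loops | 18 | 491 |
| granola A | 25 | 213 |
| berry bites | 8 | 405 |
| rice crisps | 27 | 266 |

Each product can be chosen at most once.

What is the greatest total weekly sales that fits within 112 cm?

1541

A density-first pass picks choco pillows + barley squares + honey loops + granola A + berry bites + rice crisps — 1461 at 107 cm.
Replace barley squares and granola A with maple flakes: the trade gains 80 net, giving 1541 at 108 cm.
Next best is maple flakes + honey loops + berry bites + rice crisps at 1500 (96 cm) — short by 41.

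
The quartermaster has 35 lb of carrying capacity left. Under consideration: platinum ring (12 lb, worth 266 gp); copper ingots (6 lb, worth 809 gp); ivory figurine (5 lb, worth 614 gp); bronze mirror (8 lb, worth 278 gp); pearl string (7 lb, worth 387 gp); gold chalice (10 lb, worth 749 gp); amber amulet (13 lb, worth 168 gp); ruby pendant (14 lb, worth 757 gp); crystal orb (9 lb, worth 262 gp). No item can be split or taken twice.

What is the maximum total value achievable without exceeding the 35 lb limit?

A density-first pass picks copper ingots + ivory figurine + pearl string + gold chalice — 2559 at 28 lb.
Replace pearl string with ruby pendant: the trade gains 370 net, giving 2929 at 35 lb.

2929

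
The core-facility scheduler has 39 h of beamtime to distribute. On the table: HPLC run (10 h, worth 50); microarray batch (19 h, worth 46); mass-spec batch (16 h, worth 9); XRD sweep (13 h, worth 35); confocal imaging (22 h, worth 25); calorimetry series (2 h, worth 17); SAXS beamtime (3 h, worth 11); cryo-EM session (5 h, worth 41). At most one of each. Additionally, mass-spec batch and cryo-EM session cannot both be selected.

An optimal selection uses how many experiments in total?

5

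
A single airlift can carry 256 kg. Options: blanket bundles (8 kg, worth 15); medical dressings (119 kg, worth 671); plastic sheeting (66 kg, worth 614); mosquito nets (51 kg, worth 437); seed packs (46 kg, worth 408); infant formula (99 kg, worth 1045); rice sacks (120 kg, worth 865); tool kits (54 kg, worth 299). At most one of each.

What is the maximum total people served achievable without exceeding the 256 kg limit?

The ratio heuristic lands on blanket bundles + plastic sheeting + seed packs + infant formula (2082) but leaves 37 kg idle.
The 74 kg tied up in blanket bundles and plastic sheeting is better spent on mosquito nets + tool kits — total rises to 2189 (250 kg).

2189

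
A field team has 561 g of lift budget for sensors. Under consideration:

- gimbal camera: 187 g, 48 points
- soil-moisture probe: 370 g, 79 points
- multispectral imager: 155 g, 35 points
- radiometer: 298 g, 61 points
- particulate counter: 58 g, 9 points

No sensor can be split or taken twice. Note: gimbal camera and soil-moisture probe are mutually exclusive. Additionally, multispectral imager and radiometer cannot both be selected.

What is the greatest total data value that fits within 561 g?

118

Filling by ratio: gimbal camera + multispectral imager + particulate counter for 92, with 161 g left unused.
The 155 g tied up in multispectral imager is better spent on radiometer — total rises to 118 (543 g).
An exhaustive check of the 32 subsets confirms 118.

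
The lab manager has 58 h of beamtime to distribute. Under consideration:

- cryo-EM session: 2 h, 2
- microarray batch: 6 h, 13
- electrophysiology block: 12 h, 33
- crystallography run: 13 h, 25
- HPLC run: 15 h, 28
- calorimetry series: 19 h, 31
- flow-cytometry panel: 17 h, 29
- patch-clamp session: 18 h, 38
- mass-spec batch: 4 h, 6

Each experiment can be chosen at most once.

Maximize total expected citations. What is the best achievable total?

124

By expected citations per h: electrophysiology block 2.75, microarray batch 2.17, patch-clamp session 2.11, crystallography run 1.92 lead.
Filling by ratio: cryo-EM session + microarray batch + electrophysiology block + crystallography run + patch-clamp session + mass-spec batch for 117, with 3 h left unused.
Dropping cryo-EM session and microarray batch and mass-spec batch frees 12 h; slotting in HPLC run (15 h) lifts the total to 124 at 58 h.
Next best is cryo-EM session + microarray batch + electrophysiology block + HPLC run + patch-clamp session + mass-spec batch at 120 (57 h) — short by 4.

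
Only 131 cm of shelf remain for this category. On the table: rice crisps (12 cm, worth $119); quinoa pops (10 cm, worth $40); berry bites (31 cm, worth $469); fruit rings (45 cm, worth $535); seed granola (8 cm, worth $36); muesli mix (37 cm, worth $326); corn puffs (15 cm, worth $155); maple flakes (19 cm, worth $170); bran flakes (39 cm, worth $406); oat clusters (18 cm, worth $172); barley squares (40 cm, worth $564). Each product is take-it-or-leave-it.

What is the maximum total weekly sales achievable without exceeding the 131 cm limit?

1723

Ranking by ratio (weekly sales/cm): berry bites 15.13, barley squares 14.10, fruit rings 11.89, bran flakes 10.41.
Berry bites + fruit rings + corn puffs + barley squares uses 131 of the 131 cm and totals 1723.
Runner-up rice crisps + berry bites + fruit rings + barley squares tops out at 1687.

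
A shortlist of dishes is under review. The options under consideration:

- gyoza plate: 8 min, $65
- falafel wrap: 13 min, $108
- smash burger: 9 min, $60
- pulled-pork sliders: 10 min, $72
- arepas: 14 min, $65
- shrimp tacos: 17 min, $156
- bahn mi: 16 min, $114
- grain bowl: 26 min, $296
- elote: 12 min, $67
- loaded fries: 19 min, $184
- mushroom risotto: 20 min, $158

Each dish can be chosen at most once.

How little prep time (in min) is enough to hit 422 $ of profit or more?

43

Look for the lowest-prep combination reaching 422.
Taking shrimp tacos + grain bowl gives 452 (≥ 422) for 43 min.
Any bundle with less than 43 min falls short of 422.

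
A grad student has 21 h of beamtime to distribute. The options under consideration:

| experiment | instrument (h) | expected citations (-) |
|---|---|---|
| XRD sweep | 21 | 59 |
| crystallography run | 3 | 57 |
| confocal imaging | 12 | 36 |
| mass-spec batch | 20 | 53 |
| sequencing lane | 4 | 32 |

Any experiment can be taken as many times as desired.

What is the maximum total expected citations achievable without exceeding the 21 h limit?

399

Ranking by ratio (expected citations/h): crystallography run 19.00, sequencing lane 8.00, confocal imaging 3.00, XRD sweep 2.81.
Best packing: 7×crystallography run — 21 h, 399 total.
Every other selection either busts 21 h or fails to beat 399.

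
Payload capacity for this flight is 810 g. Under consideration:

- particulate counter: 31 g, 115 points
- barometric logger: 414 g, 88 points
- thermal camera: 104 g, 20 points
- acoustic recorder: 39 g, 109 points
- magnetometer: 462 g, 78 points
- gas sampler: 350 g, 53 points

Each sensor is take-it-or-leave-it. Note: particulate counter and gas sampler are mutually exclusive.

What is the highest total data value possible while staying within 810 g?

332

Density check — particulate counter 3.71, acoustic recorder 2.79, barometric logger 0.21, thermal camera 0.19 are the best per g.
The ratio ordering already packs tightly: particulate counter + barometric logger + thermal camera + acoustic recorder, 588 g, 332.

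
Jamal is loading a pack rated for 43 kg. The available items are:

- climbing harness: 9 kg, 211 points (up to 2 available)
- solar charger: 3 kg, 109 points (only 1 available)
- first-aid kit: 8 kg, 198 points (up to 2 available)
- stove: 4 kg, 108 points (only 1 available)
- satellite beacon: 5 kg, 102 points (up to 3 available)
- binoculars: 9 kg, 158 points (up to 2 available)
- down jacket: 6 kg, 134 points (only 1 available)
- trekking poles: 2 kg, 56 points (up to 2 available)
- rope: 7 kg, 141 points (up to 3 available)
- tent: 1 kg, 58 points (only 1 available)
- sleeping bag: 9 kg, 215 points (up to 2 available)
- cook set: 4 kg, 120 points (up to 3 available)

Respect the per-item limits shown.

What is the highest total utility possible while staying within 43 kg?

1194

By utility per kg: tent 58.00, solar charger 36.33, cook set 30.00 lead.
Greedy by ratio would take solar charger + 2×first-aid kit + stove + 2×trekking poles + tent + 3×cook set: 40 kg used, total 1143.
Replace stove and trekking poles with sleeping bag: the trade gains 51 net, giving 1194 at 43 kg.
Every other selection either busts 43 kg or exceeds an availability limit or fails to beat 1194.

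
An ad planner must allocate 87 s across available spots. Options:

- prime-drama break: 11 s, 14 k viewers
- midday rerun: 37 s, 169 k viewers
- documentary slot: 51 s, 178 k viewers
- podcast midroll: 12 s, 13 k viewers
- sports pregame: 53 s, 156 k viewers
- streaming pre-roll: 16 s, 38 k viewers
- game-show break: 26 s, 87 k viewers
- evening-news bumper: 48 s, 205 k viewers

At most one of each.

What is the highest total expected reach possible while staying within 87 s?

374

Ranking by ratio (expected reach/s): midday rerun 4.57, evening-news bumper 4.27, documentary slot 3.49, game-show break 3.35.
The ratio ordering already packs tightly: midday rerun + evening-news bumper, 85 s, 374.
No other feasible combination exceeds 374.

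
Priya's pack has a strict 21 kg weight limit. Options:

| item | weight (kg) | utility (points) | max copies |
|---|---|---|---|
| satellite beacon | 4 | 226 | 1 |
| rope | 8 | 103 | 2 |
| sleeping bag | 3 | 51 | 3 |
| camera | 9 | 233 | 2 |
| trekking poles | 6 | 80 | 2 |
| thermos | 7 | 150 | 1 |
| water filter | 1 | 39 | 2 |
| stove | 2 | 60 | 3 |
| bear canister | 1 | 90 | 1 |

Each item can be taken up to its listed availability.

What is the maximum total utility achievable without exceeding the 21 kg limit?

768

A density-first pass picks satellite beacon + thermos + 2×water filter + 3×stove + bear canister — 724 at 20 kg.
Dropping thermos and water filter frees 8 kg; slotting in camera (9 kg) lifts the total to 768 at 21 kg.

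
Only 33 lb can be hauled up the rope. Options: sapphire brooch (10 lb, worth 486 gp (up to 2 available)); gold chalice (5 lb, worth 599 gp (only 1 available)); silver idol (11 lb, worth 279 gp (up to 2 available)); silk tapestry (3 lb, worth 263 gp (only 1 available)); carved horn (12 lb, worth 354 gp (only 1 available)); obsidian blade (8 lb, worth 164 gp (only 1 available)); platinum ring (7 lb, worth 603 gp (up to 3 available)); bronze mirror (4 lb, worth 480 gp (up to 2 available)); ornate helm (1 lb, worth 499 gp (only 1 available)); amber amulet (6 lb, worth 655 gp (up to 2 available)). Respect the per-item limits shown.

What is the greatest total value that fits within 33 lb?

The ratio heuristic lands on gold chalice + silk tapestry + 2×bronze mirror + ornate helm + 2×amber amulet (3631) but leaves 4 lb idle.
Replace silk tapestry with platinum ring: the trade gains 340 net, giving 3971 at 33 lb.

3971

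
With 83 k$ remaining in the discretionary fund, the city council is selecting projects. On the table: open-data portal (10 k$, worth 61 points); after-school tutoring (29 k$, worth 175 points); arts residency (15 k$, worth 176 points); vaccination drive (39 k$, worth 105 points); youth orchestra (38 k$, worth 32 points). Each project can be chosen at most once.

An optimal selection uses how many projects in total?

Best achievable projected impact is 456.
One optimal bundle: after-school tutoring + arts residency + vaccination drive (83 k$).
Every optimal selection uses 3 projects.

3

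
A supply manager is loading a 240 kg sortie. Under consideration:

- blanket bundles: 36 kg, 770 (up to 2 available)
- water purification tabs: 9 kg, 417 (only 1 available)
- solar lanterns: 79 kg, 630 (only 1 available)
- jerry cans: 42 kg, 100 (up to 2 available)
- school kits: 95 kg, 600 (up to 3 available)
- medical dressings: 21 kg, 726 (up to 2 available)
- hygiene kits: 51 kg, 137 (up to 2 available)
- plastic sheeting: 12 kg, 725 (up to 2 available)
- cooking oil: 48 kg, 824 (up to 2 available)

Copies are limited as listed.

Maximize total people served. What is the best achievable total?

Greedy by ratio would take 2×blanket bundles + water purification tabs + jerry cans + 2×medical dressings + 2×plastic sheeting + cooking oil: 237 kg used, total 5783.
Replace water purification tabs and jerry cans with cooking oil: the trade gains 307 net, giving 6090 at 234 kg.
Every other selection either busts 240 kg or exceeds an availability limit or fails to beat 6090.

6090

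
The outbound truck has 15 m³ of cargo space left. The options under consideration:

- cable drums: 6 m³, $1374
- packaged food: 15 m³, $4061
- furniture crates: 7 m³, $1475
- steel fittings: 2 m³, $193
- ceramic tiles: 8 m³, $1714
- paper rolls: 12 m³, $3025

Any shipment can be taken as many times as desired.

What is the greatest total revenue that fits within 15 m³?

Ranking by ratio (revenue/m³): packaged food 270.73, paper rolls 252.08, cable drums 229.00.
The ratio ordering already packs tightly: packaged food, 15 m³, 4061.
That's the maximum — no swap from here does better than 4061.

4061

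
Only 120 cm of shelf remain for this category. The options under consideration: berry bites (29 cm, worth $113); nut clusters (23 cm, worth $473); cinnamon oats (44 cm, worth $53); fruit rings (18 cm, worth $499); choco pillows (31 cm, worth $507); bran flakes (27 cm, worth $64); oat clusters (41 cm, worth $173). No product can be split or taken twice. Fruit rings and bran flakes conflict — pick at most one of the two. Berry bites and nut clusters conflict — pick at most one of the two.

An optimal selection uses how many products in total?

Optimal total is 1652.
One optimal bundle: nut clusters + fruit rings + choco pillows + oat clusters (113 cm).
Every optimal selection uses 4 products.

4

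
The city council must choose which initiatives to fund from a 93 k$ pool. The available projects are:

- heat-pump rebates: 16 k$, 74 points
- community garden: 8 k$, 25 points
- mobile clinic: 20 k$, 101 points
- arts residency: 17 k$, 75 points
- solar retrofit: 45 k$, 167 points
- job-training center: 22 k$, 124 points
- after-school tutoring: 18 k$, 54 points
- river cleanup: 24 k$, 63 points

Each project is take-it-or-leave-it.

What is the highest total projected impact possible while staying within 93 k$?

Density check — job-training center 5.64, mobile clinic 5.05, heat-pump rebates 4.62 are the best per k$.
Taking the top-ratio projects first gives heat-pump rebates + community garden + mobile clinic + arts residency + job-training center for 399 (83 k$).
Dropping community garden frees 8 k$; slotting in after-school tutoring (18 k$) lifts the total to 428 at 93 k$.
Runner-up heat-pump rebates + community garden + mobile clinic + arts residency + job-training center tops out at 399.

428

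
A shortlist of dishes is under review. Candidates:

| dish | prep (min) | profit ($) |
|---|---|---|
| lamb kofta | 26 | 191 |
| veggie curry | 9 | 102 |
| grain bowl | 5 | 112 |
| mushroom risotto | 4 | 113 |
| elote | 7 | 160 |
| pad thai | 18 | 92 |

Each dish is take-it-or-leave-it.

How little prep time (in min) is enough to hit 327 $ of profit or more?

16

Need the lightest bundle worth ≥ 327.
grain bowl + mushroom risotto + elote: 385 profit at 16 min.
Any bundle with less than 16 min falls short of 327.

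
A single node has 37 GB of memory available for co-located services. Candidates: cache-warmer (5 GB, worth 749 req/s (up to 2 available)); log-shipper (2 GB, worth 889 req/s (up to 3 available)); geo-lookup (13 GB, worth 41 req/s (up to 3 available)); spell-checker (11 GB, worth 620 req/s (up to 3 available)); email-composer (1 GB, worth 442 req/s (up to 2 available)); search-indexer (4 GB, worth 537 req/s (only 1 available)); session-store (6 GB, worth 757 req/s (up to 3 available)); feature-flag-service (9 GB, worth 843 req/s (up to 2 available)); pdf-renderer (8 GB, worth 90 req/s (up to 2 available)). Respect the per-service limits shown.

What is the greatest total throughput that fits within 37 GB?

7320

The ratio heuristic lands on 2×cache-warmer + 3×log-shipper + 2×email-composer + search-indexer + 2×session-store (7100) but leaves 3 GB idle.
The 4 GB tied up in search-indexer is better spent on session-store — total rises to 7320 (36 GB).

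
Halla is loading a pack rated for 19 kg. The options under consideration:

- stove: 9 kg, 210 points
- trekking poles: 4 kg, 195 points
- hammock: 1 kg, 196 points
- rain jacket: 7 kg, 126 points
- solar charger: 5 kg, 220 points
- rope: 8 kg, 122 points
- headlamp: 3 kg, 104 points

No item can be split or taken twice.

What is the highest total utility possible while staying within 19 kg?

Density check — hammock 196.00, trekking poles 48.75, solar charger 44.00 are the best per kg.
The ratio heuristic lands on trekking poles + hammock + solar charger + headlamp (715) but leaves 6 kg idle.
Dropping headlamp frees 3 kg; slotting in stove (9 kg) lifts the total to 821 at 19 kg.
Runner-up trekking poles + hammock + rain jacket + solar charger tops out at 737.

821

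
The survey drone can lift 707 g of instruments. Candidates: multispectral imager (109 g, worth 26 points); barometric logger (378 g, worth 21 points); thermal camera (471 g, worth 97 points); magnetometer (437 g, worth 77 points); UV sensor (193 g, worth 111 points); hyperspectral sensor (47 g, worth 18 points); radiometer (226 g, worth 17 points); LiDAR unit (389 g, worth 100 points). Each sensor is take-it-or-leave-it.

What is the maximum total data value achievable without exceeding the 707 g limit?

Ranking by ratio (data value/g): UV sensor 0.58, hyperspectral sensor 0.38, LiDAR unit 0.26.
Greedy by ratio would take UV sensor + hyperspectral sensor + LiDAR unit: 629 g used, total 229.
The 47 g tied up in hyperspectral sensor is better spent on multispectral imager — total rises to 237 (691 g).
That's the maximum — no swap from here does better than 237.

237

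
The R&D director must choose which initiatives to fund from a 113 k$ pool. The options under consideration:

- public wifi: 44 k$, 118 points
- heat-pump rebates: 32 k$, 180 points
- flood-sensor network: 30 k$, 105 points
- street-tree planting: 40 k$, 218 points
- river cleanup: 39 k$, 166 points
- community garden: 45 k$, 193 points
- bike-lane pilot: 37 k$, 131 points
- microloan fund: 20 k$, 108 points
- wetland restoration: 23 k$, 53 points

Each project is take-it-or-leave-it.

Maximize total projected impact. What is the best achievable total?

564

Filling by ratio: heat-pump rebates + street-tree planting + microloan fund for 506, with 21 k$ left unused.
Replace microloan fund with river cleanup: the trade gains 58 net, giving 564 at 111 k$.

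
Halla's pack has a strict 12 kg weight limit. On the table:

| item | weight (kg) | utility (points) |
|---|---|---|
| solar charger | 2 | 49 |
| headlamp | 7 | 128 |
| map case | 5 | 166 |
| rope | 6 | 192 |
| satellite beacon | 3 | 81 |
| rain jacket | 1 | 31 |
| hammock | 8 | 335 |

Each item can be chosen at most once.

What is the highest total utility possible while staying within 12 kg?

Ranking by ratio (utility/kg): hammock 41.88, map case 33.20, rope 32.00.
Satellite beacon + rain jacket + hammock uses 12 of the 12 kg and totals 447.
An exhaustive check of the 128 subsets confirms 447.

447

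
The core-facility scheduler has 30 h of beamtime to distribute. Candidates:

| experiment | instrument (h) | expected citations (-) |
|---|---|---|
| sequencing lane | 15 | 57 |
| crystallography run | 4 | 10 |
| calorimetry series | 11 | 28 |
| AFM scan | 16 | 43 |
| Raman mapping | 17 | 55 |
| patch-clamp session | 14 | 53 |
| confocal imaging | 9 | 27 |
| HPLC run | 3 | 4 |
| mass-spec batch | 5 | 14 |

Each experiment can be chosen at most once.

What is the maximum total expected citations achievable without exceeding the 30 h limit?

110

The ratio ordering already packs tightly: sequencing lane + patch-clamp session, 29 h, 110.
Runner-up sequencing lane + confocal imaging + mass-spec batch tops out at 98.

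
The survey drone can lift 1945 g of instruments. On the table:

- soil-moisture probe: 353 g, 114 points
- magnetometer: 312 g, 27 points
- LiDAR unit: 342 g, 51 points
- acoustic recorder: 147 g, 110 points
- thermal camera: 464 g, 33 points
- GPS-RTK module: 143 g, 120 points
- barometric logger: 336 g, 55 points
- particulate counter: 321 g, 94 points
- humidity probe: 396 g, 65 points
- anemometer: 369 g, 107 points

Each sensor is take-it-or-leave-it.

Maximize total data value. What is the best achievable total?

610

Density check — GPS-RTK module 0.84, acoustic recorder 0.75, soil-moisture probe 0.32 are the best per g.
Soil-moisture probe + acoustic recorder + GPS-RTK module + particulate counter + humidity probe + anemometer uses 1729 of the 1945 g and totals 610.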